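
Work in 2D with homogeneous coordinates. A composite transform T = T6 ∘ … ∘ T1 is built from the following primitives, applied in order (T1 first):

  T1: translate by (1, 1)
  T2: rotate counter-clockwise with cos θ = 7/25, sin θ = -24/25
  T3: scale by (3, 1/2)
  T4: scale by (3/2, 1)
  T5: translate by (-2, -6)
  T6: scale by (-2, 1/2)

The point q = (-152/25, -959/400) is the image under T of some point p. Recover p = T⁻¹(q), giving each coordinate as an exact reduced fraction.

p = (-3, 3/4)

T1 = [1 0 1; 0 1 1; 0 0 1]
T2·T1 = [7/25 24/25 31/25; -24/25 7/25 -17/25; 0 0 1]
T3·…·T1 = [21/25 72/25 93/25; -12/25 7/50 -17/50; 0 0 1]
T4·…·T1 = [63/50 108/25 279/50; -12/25 7/50 -17/50; 0 0 1]
T5·…·T1 = [63/50 108/25 179/50; -12/25 7/50 -317/50; 0 0 1]
T6·…·T1 = [-63/25 -216/25 -179/25; -6/25 7/100 -317/100; 0 0 1]
det M = -9/4; M⁻¹ = [-7/225 -96/25 -2789/225; -8/75 28/25 209/75; 0 0 1]
M⁻¹ · (-152/25, -959/400)ᵀ = (-3, 3/4)ᵀ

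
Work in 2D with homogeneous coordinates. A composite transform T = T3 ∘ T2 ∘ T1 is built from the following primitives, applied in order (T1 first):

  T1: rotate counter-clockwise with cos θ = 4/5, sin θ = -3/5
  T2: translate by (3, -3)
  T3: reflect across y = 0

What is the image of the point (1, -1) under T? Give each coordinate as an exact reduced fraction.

T(p) = (16/5, 22/5)

T1 rotate counter-clockwise with cos θ = 4/5, sin θ = -3/5: (1, -1) → (1/5, -7/5)
T2 translate by (3, -3): (1/5, -7/5) → (16/5, -22/5)
T3 reflect across y = 0: (16/5, -22/5) → (16/5, 22/5)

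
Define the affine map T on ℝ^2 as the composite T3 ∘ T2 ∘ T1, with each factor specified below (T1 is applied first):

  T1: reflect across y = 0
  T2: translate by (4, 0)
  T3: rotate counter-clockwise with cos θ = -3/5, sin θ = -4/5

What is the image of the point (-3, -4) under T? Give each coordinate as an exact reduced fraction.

T1 reflect across y = 0: (-3, -4) → (-3, 4)
T2 translate by (4, 0): (-3, 4) → (1, 4)
T3 rotate counter-clockwise with cos θ = -3/5, sin θ = -4/5: (1, 4) → (13/5, -16/5)

T(p) = (13/5, -16/5)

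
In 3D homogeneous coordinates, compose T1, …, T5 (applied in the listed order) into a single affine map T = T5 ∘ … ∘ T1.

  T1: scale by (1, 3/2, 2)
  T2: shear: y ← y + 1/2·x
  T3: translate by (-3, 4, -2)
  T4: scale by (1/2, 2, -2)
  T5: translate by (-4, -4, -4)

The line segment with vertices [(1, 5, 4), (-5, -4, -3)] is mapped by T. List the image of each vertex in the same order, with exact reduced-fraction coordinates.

T1 scale by (1, 3/2, 2): (1, 5, 4) → (1, 15/2, 8); (-5, -4, -3) → (-5, -6, -6)
T2 shear: y ← y + 1/2·x: (1, 15/2, 8) → (1, 8, 8); (-5, -6, -6) → (-5, -17/2, -6)
T3 translate by (-3, 4, -2): (1, 8, 8) → (-2, 12, 6); (-5, -17/2, -6) → (-8, -9/2, -8)
T4 scale by (1/2, 2, -2): (-2, 12, 6) → (-1, 24, -12); (-8, -9/2, -8) → (-4, -9, 16)
T5 translate by (-4, -4, -4): (-1, 24, -12) → (-5, 20, -16); (-4, -9, 16) → (-8, -13, 12)

image vertices: (-5, 20, -16), (-8, -13, 12)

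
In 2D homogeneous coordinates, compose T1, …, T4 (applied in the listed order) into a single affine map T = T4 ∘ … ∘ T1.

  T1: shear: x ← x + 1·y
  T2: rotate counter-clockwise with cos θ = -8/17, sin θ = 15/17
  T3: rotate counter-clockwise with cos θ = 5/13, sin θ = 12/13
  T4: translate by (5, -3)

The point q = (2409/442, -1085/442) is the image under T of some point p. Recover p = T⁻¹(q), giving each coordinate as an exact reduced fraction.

p = (0, -1/2)

T1 = [1 1 0; 0 1 0; 0 0 1]
T2·T1 = [-8/17 -23/17 0; 15/17 7/17 0; 0 0 1]
T3·…·T1 = [-220/221 -199/221 0; -21/221 -241/221 0; 0 0 1]
T4·…·T1 = [-220/221 -199/221 5; -21/221 -241/221 -3; 0 0 1]
det M = 1; M⁻¹ = [-241/221 199/221 106/13; 21/221 -220/221 -45/13; 0 0 1]
M⁻¹ · (2409/442, -1085/442)ᵀ = (0, -1/2)ᵀ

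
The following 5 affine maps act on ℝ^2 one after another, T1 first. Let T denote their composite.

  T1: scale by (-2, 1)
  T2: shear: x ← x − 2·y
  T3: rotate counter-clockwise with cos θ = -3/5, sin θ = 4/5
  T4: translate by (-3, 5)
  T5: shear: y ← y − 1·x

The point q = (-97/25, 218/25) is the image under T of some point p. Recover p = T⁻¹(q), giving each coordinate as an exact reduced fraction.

p = (-1, 4/5)

T1 = [-2 0 0; 0 1 0; 0 0 1]
T2·T1 = [-2 -2 0; 0 1 0; 0 0 1]
T3·…·T1 = [6/5 2/5 0; -8/5 -11/5 0; 0 0 1]
T4·…·T1 = [6/5 2/5 -3; -8/5 -11/5 5; 0 0 1]
T5·…·T1 = [6/5 2/5 -3; -14/5 -13/5 8; 0 0 1]
det M = -2; M⁻¹ = [13/10 1/5 23/10; -7/5 -3/5 3/5; 0 0 1]
M⁻¹ · (-97/25, 218/25)ᵀ = (-1, 4/5)ᵀ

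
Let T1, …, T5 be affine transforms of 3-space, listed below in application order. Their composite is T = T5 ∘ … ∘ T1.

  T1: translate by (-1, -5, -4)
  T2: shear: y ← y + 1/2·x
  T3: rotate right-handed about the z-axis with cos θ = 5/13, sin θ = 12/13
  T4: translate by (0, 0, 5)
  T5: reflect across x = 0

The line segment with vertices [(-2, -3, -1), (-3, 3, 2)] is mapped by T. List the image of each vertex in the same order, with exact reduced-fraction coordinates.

T1 translate by (-1, -5, -4): (-2, -3, -1) → (-3, -8, -5); (-3, 3, 2) → (-4, -2, -2)
T2 shear: y ← y + 1/2·x: (-3, -8, -5) → (-3, -19/2, -5); (-4, -2, -2) → (-4, -4, -2)
T3 rotate right-handed about the z-axis with cos θ = 5/13, sin θ = 12/13: (-3, -19/2, -5) → (99/13, -167/26, -5); (-4, -4, -2) → (28/13, -68/13, -2)
T4 translate by (0, 0, 5): (99/13, -167/26, -5) → (99/13, -167/26, 0); (28/13, -68/13, -2) → (28/13, -68/13, 3)
T5 reflect across x = 0: (99/13, -167/26, 0) → (-99/13, -167/26, 0); (28/13, -68/13, 3) → (-28/13, -68/13, 3)

image vertices: (-99/13, -167/26, 0), (-28/13, -68/13, 3)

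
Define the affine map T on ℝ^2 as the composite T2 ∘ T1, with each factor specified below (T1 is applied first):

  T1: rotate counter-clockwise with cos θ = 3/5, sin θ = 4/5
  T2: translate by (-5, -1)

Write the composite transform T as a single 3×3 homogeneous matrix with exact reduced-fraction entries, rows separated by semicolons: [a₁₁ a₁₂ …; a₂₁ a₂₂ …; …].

T = [3/5 -4/5 -5; 4/5 3/5 -1; 0 0 1]

T1 = [3/5 -4/5 0; 4/5 3/5 0; 0 0 1]
T2·T1 = [3/5 -4/5 -5; 4/5 3/5 -1; 0 0 1]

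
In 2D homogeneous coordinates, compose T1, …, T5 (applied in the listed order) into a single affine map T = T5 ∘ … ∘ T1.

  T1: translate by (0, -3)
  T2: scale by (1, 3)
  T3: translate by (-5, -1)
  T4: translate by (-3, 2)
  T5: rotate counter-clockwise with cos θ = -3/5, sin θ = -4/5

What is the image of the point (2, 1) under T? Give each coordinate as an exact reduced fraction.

T1 translate by (0, -3): (2, 1) → (2, -2)
T2 scale by (1, 3): (2, -2) → (2, -6)
T3 translate by (-5, -1): (2, -6) → (-3, -7)
T4 translate by (-3, 2): (-3, -7) → (-6, -5)
T5 rotate counter-clockwise with cos θ = -3/5, sin θ = -4/5: (-6, -5) → (-2/5, 39/5)

T(p) = (-2/5, 39/5)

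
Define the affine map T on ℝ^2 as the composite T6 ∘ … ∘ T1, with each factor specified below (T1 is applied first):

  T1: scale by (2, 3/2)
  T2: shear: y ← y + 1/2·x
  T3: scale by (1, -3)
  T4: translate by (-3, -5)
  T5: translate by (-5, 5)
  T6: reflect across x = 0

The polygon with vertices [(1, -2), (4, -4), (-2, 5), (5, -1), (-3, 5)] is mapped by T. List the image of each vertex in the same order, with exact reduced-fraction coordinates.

T1 scale by (2, 3/2): (1, -2) → (2, -3); (4, -4) → (8, -6); (-2, 5) → (-4, 15/2); (5, -1) → (10, -3/2); (-3, 5) → (-6, 15/2)
T2 shear: y ← y + 1/2·x: (2, -3) → (2, -2); (8, -6) → (8, -2); (-4, 15/2) → (-4, 11/2); (10, -3/2) → (10, 7/2); (-6, 15/2) → (-6, 9/2)
T3 scale by (1, -3): (2, -2) → (2, 6); (8, -2) → (8, 6); (-4, 11/2) → (-4, -33/2); (10, 7/2) → (10, -21/2); (-6, 9/2) → (-6, -27/2)
T4 translate by (-3, -5): (2, 6) → (-1, 1); (8, 6) → (5, 1); (-4, -33/2) → (-7, -43/2); (10, -21/2) → (7, -31/2); (-6, -27/2) → (-9, -37/2)
T5 translate by (-5, 5): (-1, 1) → (-6, 6); (5, 1) → (0, 6); (-7, -43/2) → (-12, -33/2); (7, -31/2) → (2, -21/2); (-9, -37/2) → (-14, -27/2)
T6 reflect across x = 0: (-6, 6) → (6, 6); (0, 6) → (0, 6); (-12, -33/2) → (12, -33/2); (2, -21/2) → (-2, -21/2); (-14, -27/2) → (14, -27/2)

image vertices: (6, 6), (0, 6), (12, -33/2), (-2, -21/2), (14, -27/2)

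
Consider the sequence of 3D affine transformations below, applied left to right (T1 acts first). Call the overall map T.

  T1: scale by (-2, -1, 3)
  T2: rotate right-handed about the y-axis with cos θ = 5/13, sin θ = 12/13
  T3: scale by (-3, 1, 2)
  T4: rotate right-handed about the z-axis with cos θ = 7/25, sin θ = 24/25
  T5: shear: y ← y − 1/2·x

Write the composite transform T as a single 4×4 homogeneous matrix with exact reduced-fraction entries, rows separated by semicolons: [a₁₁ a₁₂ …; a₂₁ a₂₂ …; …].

T = [42/65 24/25 -756/325 0; 123/65 -19/25 -2214/325 0; 48/13 0 30/13 0; 0 0 0 1]

T1 = [-2 0 0 0; 0 -1 0 0; 0 0 3 0; 0 0 0 1]
T2·T1 = [-10/13 0 36/13 0; 0 -1 0 0; 24/13 0 15/13 0; 0 0 0 1]
T3·…·T1 = [30/13 0 -108/13 0; 0 -1 0 0; 48/13 0 30/13 0; 0 0 0 1]
T4·…·T1 = [42/65 24/25 -756/325 0; 144/65 -7/25 -2592/325 0; 48/13 0 30/13 0; 0 0 0 1]
T5·…·T1 = [42/65 24/25 -756/325 0; 123/65 -19/25 -2214/325 0; 48/13 0 30/13 0; 0 0 0 1]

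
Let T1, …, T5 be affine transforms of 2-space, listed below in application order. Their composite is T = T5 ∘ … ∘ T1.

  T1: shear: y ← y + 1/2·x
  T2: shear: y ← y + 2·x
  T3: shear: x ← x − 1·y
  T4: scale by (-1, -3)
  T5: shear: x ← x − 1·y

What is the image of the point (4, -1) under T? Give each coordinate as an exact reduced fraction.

T1 shear: y ← y + 1/2·x: (4, -1) → (4, 1)
T2 shear: y ← y + 2·x: (4, 1) → (4, 9)
T3 shear: x ← x − 1·y: (4, 9) → (-5, 9)
T4 scale by (-1, -3): (-5, 9) → (5, -27)
T5 shear: x ← x − 1·y: (5, -27) → (32, -27)

T(p) = (32, -27)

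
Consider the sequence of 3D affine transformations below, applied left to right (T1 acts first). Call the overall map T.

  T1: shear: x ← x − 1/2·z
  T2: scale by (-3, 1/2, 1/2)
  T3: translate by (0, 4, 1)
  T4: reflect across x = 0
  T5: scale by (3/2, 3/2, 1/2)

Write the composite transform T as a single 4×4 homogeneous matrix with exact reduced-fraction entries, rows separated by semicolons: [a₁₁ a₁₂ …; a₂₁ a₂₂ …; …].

T1 = [1 0 -1/2 0; 0 1 0 0; 0 0 1 0; 0 0 0 1]
T2·T1 = [-3 0 3/2 0; 0 1/2 0 0; 0 0 1/2 0; 0 0 0 1]
T3·…·T1 = [-3 0 3/2 0; 0 1/2 0 4; 0 0 1/2 1; 0 0 0 1]
T4·…·T1 = [3 0 -3/2 0; 0 1/2 0 4; 0 0 1/2 1; 0 0 0 1]
T5·…·T1 = [9/2 0 -9/4 0; 0 3/4 0 6; 0 0 1/4 1/2; 0 0 0 1]

T = [9/2 0 -9/4 0; 0 3/4 0 6; 0 0 1/4 1/2; 0 0 0 1]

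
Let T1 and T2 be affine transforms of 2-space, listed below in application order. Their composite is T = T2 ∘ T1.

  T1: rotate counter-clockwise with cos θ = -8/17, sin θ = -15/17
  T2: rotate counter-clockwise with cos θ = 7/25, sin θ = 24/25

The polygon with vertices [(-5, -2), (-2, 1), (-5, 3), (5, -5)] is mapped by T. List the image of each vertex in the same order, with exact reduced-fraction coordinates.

T1 rotate counter-clockwise with cos θ = -8/17, sin θ = -15/17: (-5, -2) → (10/17, 91/17); (-2, 1) → (31/17, 22/17); (-5, 3) → (5, 3); (5, -5) → (-115/17, -35/17)
T2 rotate counter-clockwise with cos θ = 7/25, sin θ = 24/25: (10/17, 91/17) → (-2114/425, 877/425); (31/17, 22/17) → (-311/425, 898/425); (5, 3) → (-37/25, 141/25); (-115/17, -35/17) → (7/85, -601/85)

image vertices: (-2114/425, 877/425), (-311/425, 898/425), (-37/25, 141/25), (7/85, -601/85)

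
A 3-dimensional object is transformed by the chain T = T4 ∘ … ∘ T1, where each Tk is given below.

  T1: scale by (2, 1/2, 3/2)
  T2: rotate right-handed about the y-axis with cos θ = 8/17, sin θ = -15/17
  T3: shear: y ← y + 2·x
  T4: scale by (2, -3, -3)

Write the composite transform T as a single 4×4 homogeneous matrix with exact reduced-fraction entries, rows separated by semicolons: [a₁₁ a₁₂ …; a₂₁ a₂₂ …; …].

T1 = [2 0 0 0; 0 1/2 0 0; 0 0 3/2 0; 0 0 0 1]
T2·T1 = [16/17 0 -45/34 0; 0 1/2 0 0; 30/17 0 12/17 0; 0 0 0 1]
T3·…·T1 = [16/17 0 -45/34 0; 32/17 1/2 -45/17 0; 30/17 0 12/17 0; 0 0 0 1]
T4·…·T1 = [32/17 0 -45/17 0; -96/17 -3/2 135/17 0; -90/17 0 -36/17 0; 0 0 0 1]

T = [32/17 0 -45/17 0; -96/17 -3/2 135/17 0; -90/17 0 -36/17 0; 0 0 0 1]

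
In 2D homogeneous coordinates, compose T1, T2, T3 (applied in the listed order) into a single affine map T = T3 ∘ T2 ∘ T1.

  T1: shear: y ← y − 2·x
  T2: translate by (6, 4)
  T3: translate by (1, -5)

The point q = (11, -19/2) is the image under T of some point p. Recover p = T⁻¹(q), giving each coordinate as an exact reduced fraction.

p = (4, -1/2)

T1 = [1 0 0; -2 1 0; 0 0 1]
T2·T1 = [1 0 6; -2 1 4; 0 0 1]
T3·…·T1 = [1 0 7; -2 1 -1; 0 0 1]
det M = 1; M⁻¹ = [1 0 -7; 2 1 -13; 0 0 1]
M⁻¹ · (11, -19/2)ᵀ = (4, -1/2)ᵀ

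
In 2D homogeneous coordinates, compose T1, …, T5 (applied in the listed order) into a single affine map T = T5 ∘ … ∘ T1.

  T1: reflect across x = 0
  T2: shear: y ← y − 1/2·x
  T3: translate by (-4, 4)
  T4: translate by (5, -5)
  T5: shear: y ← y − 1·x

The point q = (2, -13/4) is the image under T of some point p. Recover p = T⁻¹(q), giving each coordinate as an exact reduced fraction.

T1 = [-1 0 0; 0 1 0; 0 0 1]
T2·T1 = [-1 0 0; 1/2 1 0; 0 0 1]
T3·…·T1 = [-1 0 -4; 1/2 1 4; 0 0 1]
T4·…·T1 = [-1 0 1; 1/2 1 -1; 0 0 1]
T5·…·T1 = [-1 0 1; 3/2 1 -2; 0 0 1]
det M = -1; M⁻¹ = [-1 0 1; 3/2 1 1/2; 0 0 1]
M⁻¹ · (2, -13/4)ᵀ = (-1, 1/4)ᵀ

p = (-1, 1/4)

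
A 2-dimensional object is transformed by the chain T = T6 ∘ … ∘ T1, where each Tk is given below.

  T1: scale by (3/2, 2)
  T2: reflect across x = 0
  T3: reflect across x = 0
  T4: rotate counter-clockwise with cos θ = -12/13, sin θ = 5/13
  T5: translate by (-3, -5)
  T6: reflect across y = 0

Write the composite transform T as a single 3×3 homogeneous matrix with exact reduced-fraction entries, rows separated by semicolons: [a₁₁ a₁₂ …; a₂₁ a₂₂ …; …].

T = [-18/13 -10/13 -3; -15/26 24/13 5; 0 0 1]

T1 = [3/2 0 0; 0 2 0; 0 0 1]
T2·T1 = [-3/2 0 0; 0 2 0; 0 0 1]
T3·…·T1 = [3/2 0 0; 0 2 0; 0 0 1]
T4·…·T1 = [-18/13 -10/13 0; 15/26 -24/13 0; 0 0 1]
T5·…·T1 = [-18/13 -10/13 -3; 15/26 -24/13 -5; 0 0 1]
T6·…·T1 = [-18/13 -10/13 -3; -15/26 24/13 5; 0 0 1]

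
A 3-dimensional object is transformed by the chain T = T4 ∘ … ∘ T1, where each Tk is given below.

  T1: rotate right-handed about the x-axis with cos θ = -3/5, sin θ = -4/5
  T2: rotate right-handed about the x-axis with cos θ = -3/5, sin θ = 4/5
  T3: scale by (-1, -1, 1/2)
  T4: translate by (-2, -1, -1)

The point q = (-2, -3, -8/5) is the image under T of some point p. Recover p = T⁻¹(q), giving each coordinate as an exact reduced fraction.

T1 = [1 0 0 0; 0 -3/5 4/5 0; 0 -4/5 -3/5 0; 0 0 0 1]
T2·T1 = [1 0 0 0; 0 1 0 0; 0 0 1 0; 0 0 0 1]
T3·…·T1 = [-1 0 0 0; 0 -1 0 0; 0 0 1/2 0; 0 0 0 1]
T4·…·T1 = [-1 0 0 -2; 0 -1 0 -1; 0 0 1/2 -1; 0 0 0 1]
det M = 1/2; M⁻¹ = [-1 0 0 -2; 0 -1 0 -1; 0 0 2 2; 0 0 0 1]
M⁻¹ · (-2, -3, -8/5)ᵀ = (0, 2, -6/5)ᵀ

p = (0, 2, -6/5)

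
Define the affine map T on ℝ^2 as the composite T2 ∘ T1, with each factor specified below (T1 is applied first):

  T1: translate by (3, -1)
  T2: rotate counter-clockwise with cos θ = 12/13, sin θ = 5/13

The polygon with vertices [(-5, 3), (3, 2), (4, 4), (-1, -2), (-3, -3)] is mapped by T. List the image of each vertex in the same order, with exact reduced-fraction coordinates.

T1 translate by (3, -1): (-5, 3) → (-2, 2); (3, 2) → (6, 1); (4, 4) → (7, 3); (-1, -2) → (2, -3); (-3, -3) → (0, -4)
T2 rotate counter-clockwise with cos θ = 12/13, sin θ = 5/13: (-2, 2) → (-34/13, 14/13); (6, 1) → (67/13, 42/13); (7, 3) → (69/13, 71/13); (2, -3) → (3, -2); (0, -4) → (20/13, -48/13)

image vertices: (-34/13, 14/13), (67/13, 42/13), (69/13, 71/13), (3, -2), (20/13, -48/13)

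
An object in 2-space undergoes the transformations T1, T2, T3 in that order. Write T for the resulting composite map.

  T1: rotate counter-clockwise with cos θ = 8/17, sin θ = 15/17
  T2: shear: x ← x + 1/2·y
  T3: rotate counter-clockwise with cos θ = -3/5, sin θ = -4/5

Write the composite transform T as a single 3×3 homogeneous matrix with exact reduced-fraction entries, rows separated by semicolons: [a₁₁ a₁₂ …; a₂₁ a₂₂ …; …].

T = [27/170 13/17 0; -107/85 4/17 0; 0 0 1]

T1 = [8/17 -15/17 0; 15/17 8/17 0; 0 0 1]
T2·T1 = [31/34 -11/17 0; 15/17 8/17 0; 0 0 1]
T3·…·T1 = [27/170 13/17 0; -107/85 4/17 0; 0 0 1]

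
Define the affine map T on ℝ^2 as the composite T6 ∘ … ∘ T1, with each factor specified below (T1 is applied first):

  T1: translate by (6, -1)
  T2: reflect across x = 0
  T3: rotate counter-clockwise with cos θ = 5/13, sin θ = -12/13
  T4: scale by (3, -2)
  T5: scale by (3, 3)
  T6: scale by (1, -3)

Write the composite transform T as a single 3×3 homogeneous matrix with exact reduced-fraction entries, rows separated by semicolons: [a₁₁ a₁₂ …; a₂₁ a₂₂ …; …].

T1 = [1 0 6; 0 1 -1; 0 0 1]
T2·T1 = [-1 0 -6; 0 1 -1; 0 0 1]
T3·…·T1 = [-5/13 12/13 -42/13; 12/13 5/13 67/13; 0 0 1]
T4·…·T1 = [-15/13 36/13 -126/13; -24/13 -10/13 -134/13; 0 0 1]
T5·…·T1 = [-45/13 108/13 -378/13; -72/13 -30/13 -402/13; 0 0 1]
T6·…·T1 = [-45/13 108/13 -378/13; 216/13 90/13 1206/13; 0 0 1]

T = [-45/13 108/13 -378/13; 216/13 90/13 1206/13; 0 0 1]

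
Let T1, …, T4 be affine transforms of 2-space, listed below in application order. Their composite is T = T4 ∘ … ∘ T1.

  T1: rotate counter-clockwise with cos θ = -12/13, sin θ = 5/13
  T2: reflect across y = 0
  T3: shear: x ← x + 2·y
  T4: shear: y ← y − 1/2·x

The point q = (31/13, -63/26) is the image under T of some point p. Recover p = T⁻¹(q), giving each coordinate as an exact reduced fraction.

p = (-4, -3)

T1 = [-12/13 -5/13 0; 5/13 -12/13 0; 0 0 1]
T2·T1 = [-12/13 -5/13 0; -5/13 12/13 0; 0 0 1]
T3·…·T1 = [-22/13 19/13 0; -5/13 12/13 0; 0 0 1]
T4·…·T1 = [-22/13 19/13 0; 6/13 5/26 0; 0 0 1]
det M = -1; M⁻¹ = [-5/26 19/13 0; 6/13 22/13 0; 0 0 1]
M⁻¹ · (31/13, -63/26)ᵀ = (-4, -3)ᵀ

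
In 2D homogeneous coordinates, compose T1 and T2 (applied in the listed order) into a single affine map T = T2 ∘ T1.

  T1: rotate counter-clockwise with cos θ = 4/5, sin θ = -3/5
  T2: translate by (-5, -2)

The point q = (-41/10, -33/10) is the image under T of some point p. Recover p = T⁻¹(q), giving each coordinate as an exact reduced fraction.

T1 = [4/5 3/5 0; -3/5 4/5 0; 0 0 1]
T2·T1 = [4/5 3/5 -5; -3/5 4/5 -2; 0 0 1]
det M = 1; M⁻¹ = [4/5 -3/5 14/5; 3/5 4/5 23/5; 0 0 1]
M⁻¹ · (-41/10, -33/10)ᵀ = (3/2, -1/2)ᵀ

p = (3/2, -1/2)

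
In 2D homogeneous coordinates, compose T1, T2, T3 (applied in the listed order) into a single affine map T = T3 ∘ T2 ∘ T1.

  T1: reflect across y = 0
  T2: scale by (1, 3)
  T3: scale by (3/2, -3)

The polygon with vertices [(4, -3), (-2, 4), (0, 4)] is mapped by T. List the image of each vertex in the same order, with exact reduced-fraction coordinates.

T1 reflect across y = 0: (4, -3) → (4, 3); (-2, 4) → (-2, -4); (0, 4) → (0, -4)
T2 scale by (1, 3): (4, 3) → (4, 9); (-2, -4) → (-2, -12); (0, -4) → (0, -12)
T3 scale by (3/2, -3): (4, 9) → (6, -27); (-2, -12) → (-3, 36); (0, -12) → (0, 36)

image vertices: (6, -27), (-3, 36), (0, 36)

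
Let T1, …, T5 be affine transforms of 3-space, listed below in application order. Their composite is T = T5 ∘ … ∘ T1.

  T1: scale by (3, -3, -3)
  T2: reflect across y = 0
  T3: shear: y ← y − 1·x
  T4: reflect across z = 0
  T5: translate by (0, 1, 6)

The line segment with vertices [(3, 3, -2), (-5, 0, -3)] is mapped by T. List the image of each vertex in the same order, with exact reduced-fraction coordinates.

T1 scale by (3, -3, -3): (3, 3, -2) → (9, -9, 6); (-5, 0, -3) → (-15, 0, 9)
T2 reflect across y = 0: (9, -9, 6) → (9, 9, 6); (-15, 0, 9) → (-15, 0, 9)
T3 shear: y ← y − 1·x: (9, 9, 6) → (9, 0, 6); (-15, 0, 9) → (-15, 15, 9)
T4 reflect across z = 0: (9, 0, 6) → (9, 0, -6); (-15, 15, 9) → (-15, 15, -9)
T5 translate by (0, 1, 6): (9, 0, -6) → (9, 1, 0); (-15, 15, -9) → (-15, 16, -3)

image vertices: (9, 1, 0), (-15, 16, -3)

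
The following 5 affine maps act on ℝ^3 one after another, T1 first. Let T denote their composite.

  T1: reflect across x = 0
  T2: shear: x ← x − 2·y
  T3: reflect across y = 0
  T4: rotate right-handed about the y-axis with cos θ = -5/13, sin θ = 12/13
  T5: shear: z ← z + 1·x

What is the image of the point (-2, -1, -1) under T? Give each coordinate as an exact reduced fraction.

T1 reflect across x = 0: (-2, -1, -1) → (2, -1, -1)
T2 shear: x ← x − 2·y: (2, -1, -1) → (4, -1, -1)
T3 reflect across y = 0: (4, -1, -1) → (4, 1, -1)
T4 rotate right-handed about the y-axis with cos θ = -5/13, sin θ = 12/13: (4, 1, -1) → (-32/13, 1, -43/13)
T5 shear: z ← z + 1·x: (-32/13, 1, -43/13) → (-32/13, 1, -75/13)

T(p) = (-32/13, 1, -75/13)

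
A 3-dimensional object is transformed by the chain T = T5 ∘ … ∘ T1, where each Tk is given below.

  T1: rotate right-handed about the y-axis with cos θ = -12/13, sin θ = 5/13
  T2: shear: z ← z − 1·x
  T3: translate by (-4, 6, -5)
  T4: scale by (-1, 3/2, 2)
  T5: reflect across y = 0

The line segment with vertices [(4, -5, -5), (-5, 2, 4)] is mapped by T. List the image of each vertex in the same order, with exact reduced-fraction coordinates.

image vertices: (125/13, -3/2, 96/13), (-28/13, -12, -336/13)

T1 rotate right-handed about the y-axis with cos θ = -12/13, sin θ = 5/13: (4, -5, -5) → (-73/13, -5, 40/13); (-5, 2, 4) → (80/13, 2, -23/13)
T2 shear: z ← z − 1·x: (-73/13, -5, 40/13) → (-73/13, -5, 113/13); (80/13, 2, -23/13) → (80/13, 2, -103/13)
T3 translate by (-4, 6, -5): (-73/13, -5, 113/13) → (-125/13, 1, 48/13); (80/13, 2, -103/13) → (28/13, 8, -168/13)
T4 scale by (-1, 3/2, 2): (-125/13, 1, 48/13) → (125/13, 3/2, 96/13); (28/13, 8, -168/13) → (-28/13, 12, -336/13)
T5 reflect across y = 0: (125/13, 3/2, 96/13) → (125/13, -3/2, 96/13); (-28/13, 12, -336/13) → (-28/13, -12, -336/13)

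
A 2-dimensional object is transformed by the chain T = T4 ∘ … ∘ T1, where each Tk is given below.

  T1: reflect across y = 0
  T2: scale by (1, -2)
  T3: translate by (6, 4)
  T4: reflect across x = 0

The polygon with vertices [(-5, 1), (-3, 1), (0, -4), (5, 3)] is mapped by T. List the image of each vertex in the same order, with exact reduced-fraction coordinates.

image vertices: (-1, 6), (-3, 6), (-6, -4), (-11, 10)

T1 reflect across y = 0: (-5, 1) → (-5, -1); (-3, 1) → (-3, -1); (0, -4) → (0, 4); (5, 3) → (5, -3)
T2 scale by (1, -2): (-5, -1) → (-5, 2); (-3, -1) → (-3, 2); (0, 4) → (0, -8); (5, -3) → (5, 6)
T3 translate by (6, 4): (-5, 2) → (1, 6); (-3, 2) → (3, 6); (0, -8) → (6, -4); (5, 6) → (11, 10)
T4 reflect across x = 0: (1, 6) → (-1, 6); (3, 6) → (-3, 6); (6, -4) → (-6, -4); (11, 10) → (-11, 10)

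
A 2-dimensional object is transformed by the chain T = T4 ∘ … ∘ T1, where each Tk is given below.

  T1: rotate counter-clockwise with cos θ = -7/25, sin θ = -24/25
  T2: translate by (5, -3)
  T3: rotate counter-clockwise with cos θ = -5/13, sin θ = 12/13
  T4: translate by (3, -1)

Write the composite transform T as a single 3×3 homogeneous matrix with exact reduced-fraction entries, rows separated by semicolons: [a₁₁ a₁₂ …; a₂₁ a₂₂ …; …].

T1 = [-7/25 24/25 0; -24/25 -7/25 0; 0 0 1]
T2·T1 = [-7/25 24/25 5; -24/25 -7/25 -3; 0 0 1]
T3·…·T1 = [323/325 -36/325 11/13; 36/325 323/325 75/13; 0 0 1]
T4·…·T1 = [323/325 -36/325 50/13; 36/325 323/325 62/13; 0 0 1]

T = [323/325 -36/325 50/13; 36/325 323/325 62/13; 0 0 1]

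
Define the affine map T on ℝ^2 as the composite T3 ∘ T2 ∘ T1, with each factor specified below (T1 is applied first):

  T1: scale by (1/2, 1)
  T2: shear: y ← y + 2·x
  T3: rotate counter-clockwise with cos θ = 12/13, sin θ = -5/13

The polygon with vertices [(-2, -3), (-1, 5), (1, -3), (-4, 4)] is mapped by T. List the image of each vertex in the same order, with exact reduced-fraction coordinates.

image vertices: (-37/13, -55/13), (14/13, 101/26), (-4/13, -53/26), (-24/13, 10/13)

T1 scale by (1/2, 1): (-2, -3) → (-1, -3); (-1, 5) → (-1/2, 5); (1, -3) → (1/2, -3); (-4, 4) → (-2, 4)
T2 shear: y ← y + 2·x: (-1, -3) → (-1, -5); (-1/2, 5) → (-1/2, 4); (1/2, -3) → (1/2, -2); (-2, 4) → (-2, 0)
T3 rotate counter-clockwise with cos θ = 12/13, sin θ = -5/13: (-1, -5) → (-37/13, -55/13); (-1/2, 4) → (14/13, 101/26); (1/2, -2) → (-4/13, -53/26); (-2, 0) → (-24/13, 10/13)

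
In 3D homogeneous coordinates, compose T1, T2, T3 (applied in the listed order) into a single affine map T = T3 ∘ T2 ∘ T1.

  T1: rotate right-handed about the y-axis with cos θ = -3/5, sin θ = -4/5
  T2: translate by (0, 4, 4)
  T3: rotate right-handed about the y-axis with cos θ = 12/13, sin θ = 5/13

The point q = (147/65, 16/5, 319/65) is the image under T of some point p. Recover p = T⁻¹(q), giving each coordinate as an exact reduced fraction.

T1 = [-3/5 0 -4/5 0; 0 1 0 0; 4/5 0 -3/5 0; 0 0 0 1]
T2·T1 = [-3/5 0 -4/5 0; 0 1 0 4; 4/5 0 -3/5 4; 0 0 0 1]
T3·…·T1 = [-16/65 0 -63/65 20/13; 0 1 0 4; 63/65 0 -16/65 48/13; 0 0 0 1]
det M = 1; M⁻¹ = [-16/65 0 63/65 -16/5; 0 1 0 -4; -63/65 0 -16/65 12/5; 0 0 0 1]
M⁻¹ · (147/65, 16/5, 319/65)ᵀ = (1, -4/5, -1)ᵀ

p = (1, -4/5, -1)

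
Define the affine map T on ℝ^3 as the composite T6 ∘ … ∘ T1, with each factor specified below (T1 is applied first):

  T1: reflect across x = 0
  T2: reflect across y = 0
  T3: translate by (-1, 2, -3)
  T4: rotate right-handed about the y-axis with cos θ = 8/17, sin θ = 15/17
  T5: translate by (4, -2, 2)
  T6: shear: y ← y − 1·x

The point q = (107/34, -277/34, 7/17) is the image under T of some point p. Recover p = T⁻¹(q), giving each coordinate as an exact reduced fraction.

T1 = [-1 0 0 0; 0 1 0 0; 0 0 1 0; 0 0 0 1]
T2·T1 = [-1 0 0 0; 0 -1 0 0; 0 0 1 0; 0 0 0 1]
T3·…·T1 = [-1 0 0 -1; 0 -1 0 2; 0 0 1 -3; 0 0 0 1]
T4·…·T1 = [-8/17 0 15/17 -53/17; 0 -1 0 2; 15/17 0 8/17 -9/17; 0 0 0 1]
T5·…·T1 = [-8/17 0 15/17 15/17; 0 -1 0 0; 15/17 0 8/17 25/17; 0 0 0 1]
T6·…·T1 = [-8/17 0 15/17 15/17; 8/17 -1 -15/17 -15/17; 15/17 0 8/17 25/17; 0 0 0 1]
det M = 1; M⁻¹ = [-8/17 0 15/17 -15/17; -1 -1 0 0; 15/17 0 8/17 -25/17; 0 0 0 1]
M⁻¹ · (107/34, -277/34, 7/17)ᵀ = (-2, 5, 3/2)ᵀ

p = (-2, 5, 3/2)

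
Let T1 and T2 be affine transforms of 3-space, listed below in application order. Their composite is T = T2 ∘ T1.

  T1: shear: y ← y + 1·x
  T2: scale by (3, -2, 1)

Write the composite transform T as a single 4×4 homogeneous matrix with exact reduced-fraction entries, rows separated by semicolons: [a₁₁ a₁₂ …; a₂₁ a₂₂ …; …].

T1 = [1 0 0 0; 1 1 0 0; 0 0 1 0; 0 0 0 1]
T2·T1 = [3 0 0 0; -2 -2 0 0; 0 0 1 0; 0 0 0 1]

T = [3 0 0 0; -2 -2 0 0; 0 0 1 0; 0 0 0 1]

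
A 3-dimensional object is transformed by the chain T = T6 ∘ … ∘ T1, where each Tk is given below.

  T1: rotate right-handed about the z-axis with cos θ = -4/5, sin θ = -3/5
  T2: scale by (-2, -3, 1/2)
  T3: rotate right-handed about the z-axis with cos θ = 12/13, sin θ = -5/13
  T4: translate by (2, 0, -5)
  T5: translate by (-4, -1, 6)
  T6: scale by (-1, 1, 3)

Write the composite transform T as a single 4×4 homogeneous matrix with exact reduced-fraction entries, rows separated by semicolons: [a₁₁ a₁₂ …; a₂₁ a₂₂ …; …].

T1 = [-4/5 3/5 0 0; -3/5 -4/5 0 0; 0 0 1 0; 0 0 0 1]
T2·T1 = [8/5 -6/5 0 0; 9/5 12/5 0 0; 0 0 1/2 0; 0 0 0 1]
T3·…·T1 = [141/65 -12/65 0 0; 68/65 174/65 0 0; 0 0 1/2 0; 0 0 0 1]
T4·…·T1 = [141/65 -12/65 0 2; 68/65 174/65 0 0; 0 0 1/2 -5; 0 0 0 1]
T5·…·T1 = [141/65 -12/65 0 -2; 68/65 174/65 0 -1; 0 0 1/2 1; 0 0 0 1]
T6·…·T1 = [-141/65 12/65 0 2; 68/65 174/65 0 -1; 0 0 3/2 3; 0 0 0 1]

T = [-141/65 12/65 0 2; 68/65 174/65 0 -1; 0 0 3/2 3; 0 0 0 1]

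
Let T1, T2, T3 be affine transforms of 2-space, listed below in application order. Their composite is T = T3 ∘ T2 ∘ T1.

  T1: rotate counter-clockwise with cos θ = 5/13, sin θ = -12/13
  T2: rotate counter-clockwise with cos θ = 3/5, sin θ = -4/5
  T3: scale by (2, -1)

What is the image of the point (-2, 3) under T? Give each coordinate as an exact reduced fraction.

T1 rotate counter-clockwise with cos θ = 5/13, sin θ = -12/13: (-2, 3) → (2, 3)
T2 rotate counter-clockwise with cos θ = 3/5, sin θ = -4/5: (2, 3) → (18/5, 1/5)
T3 scale by (2, -1): (18/5, 1/5) → (36/5, -1/5)

T(p) = (36/5, -1/5)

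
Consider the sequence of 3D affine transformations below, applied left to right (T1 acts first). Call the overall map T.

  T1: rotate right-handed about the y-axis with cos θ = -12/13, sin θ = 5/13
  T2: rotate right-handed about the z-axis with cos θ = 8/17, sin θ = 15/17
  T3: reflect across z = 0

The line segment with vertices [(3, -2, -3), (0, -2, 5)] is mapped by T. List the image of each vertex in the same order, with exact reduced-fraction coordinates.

image vertices: (-18/221, -973/221, -21/13), (590/221, 167/221, 60/13)

T1 rotate right-handed about the y-axis with cos θ = -12/13, sin θ = 5/13: (3, -2, -3) → (-51/13, -2, 21/13); (0, -2, 5) → (25/13, -2, -60/13)
T2 rotate right-handed about the z-axis with cos θ = 8/17, sin θ = 15/17: (-51/13, -2, 21/13) → (-18/221, -973/221, 21/13); (25/13, -2, -60/13) → (590/221, 167/221, -60/13)
T3 reflect across z = 0: (-18/221, -973/221, 21/13) → (-18/221, -973/221, -21/13); (590/221, 167/221, -60/13) → (590/221, 167/221, 60/13)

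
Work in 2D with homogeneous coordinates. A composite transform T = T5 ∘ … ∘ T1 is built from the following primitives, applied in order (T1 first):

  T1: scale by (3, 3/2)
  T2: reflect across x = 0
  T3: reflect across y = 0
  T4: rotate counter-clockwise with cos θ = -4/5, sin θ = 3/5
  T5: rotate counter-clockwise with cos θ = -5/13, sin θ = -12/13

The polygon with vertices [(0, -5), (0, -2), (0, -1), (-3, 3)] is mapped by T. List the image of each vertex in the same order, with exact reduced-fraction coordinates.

image vertices: (-99/26, 84/13), (-99/65, 168/65), (-99/130, 84/65), (261/26, 9/13)

T1 scale by (3, 3/2): (0, -5) → (0, -15/2); (0, -2) → (0, -3); (0, -1) → (0, -3/2); (-3, 3) → (-9, 9/2)
T2 reflect across x = 0: (0, -15/2) → (0, -15/2); (0, -3) → (0, -3); (0, -3/2) → (0, -3/2); (-9, 9/2) → (9, 9/2)
T3 reflect across y = 0: (0, -15/2) → (0, 15/2); (0, -3) → (0, 3); (0, -3/2) → (0, 3/2); (9, 9/2) → (9, -9/2)
T4 rotate counter-clockwise with cos θ = -4/5, sin θ = 3/5: (0, 15/2) → (-9/2, -6); (0, 3) → (-9/5, -12/5); (0, 3/2) → (-9/10, -6/5); (9, -9/2) → (-9/2, 9)
T5 rotate counter-clockwise with cos θ = -5/13, sin θ = -12/13: (-9/2, -6) → (-99/26, 84/13); (-9/5, -12/5) → (-99/65, 168/65); (-9/10, -6/5) → (-99/130, 84/65); (-9/2, 9) → (261/26, 9/13)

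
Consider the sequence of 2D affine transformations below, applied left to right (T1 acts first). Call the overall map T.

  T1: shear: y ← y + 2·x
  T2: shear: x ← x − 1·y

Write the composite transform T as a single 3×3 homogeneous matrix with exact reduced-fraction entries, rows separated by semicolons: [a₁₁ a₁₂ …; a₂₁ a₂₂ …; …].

T = [-1 -1 0; 2 1 0; 0 0 1]

T1 = [1 0 0; 2 1 0; 0 0 1]
T2·T1 = [-1 -1 0; 2 1 0; 0 0 1]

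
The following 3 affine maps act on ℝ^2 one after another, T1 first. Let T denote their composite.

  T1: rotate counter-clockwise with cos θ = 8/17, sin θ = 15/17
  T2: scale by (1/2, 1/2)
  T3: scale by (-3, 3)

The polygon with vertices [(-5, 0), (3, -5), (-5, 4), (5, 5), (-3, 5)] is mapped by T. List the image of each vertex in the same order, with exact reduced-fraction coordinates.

image vertices: (60/17, -225/34), (-297/34, 15/34), (150/17, -129/34), (105/34, 345/34), (297/34, -15/34)

T1 rotate counter-clockwise with cos θ = 8/17, sin θ = 15/17: (-5, 0) → (-40/17, -75/17); (3, -5) → (99/17, 5/17); (-5, 4) → (-100/17, -43/17); (5, 5) → (-35/17, 115/17); (-3, 5) → (-99/17, -5/17)
T2 scale by (1/2, 1/2): (-40/17, -75/17) → (-20/17, -75/34); (99/17, 5/17) → (99/34, 5/34); (-100/17, -43/17) → (-50/17, -43/34); (-35/17, 115/17) → (-35/34, 115/34); (-99/17, -5/17) → (-99/34, -5/34)
T3 scale by (-3, 3): (-20/17, -75/34) → (60/17, -225/34); (99/34, 5/34) → (-297/34, 15/34); (-50/17, -43/34) → (150/17, -129/34); (-35/34, 115/34) → (105/34, 345/34); (-99/34, -5/34) → (297/34, -15/34)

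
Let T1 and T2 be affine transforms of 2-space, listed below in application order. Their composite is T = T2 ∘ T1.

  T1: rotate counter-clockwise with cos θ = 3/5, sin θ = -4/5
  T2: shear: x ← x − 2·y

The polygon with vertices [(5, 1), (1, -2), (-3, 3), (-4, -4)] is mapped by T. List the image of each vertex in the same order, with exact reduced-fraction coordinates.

image vertices: (53/5, -17/5), (3, -2), (-39/5, 21/5), (-36/5, 4/5)

T1 rotate counter-clockwise with cos θ = 3/5, sin θ = -4/5: (5, 1) → (19/5, -17/5); (1, -2) → (-1, -2); (-3, 3) → (3/5, 21/5); (-4, -4) → (-28/5, 4/5)
T2 shear: x ← x − 2·y: (19/5, -17/5) → (53/5, -17/5); (-1, -2) → (3, -2); (3/5, 21/5) → (-39/5, 21/5); (-28/5, 4/5) → (-36/5, 4/5)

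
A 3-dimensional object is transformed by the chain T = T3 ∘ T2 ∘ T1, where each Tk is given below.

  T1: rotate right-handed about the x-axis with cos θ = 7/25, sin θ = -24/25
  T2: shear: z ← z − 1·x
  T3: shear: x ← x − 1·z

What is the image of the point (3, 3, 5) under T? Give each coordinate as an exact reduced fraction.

T(p) = (187/25, 141/25, -112/25)

T1 rotate right-handed about the x-axis with cos θ = 7/25, sin θ = -24/25: (3, 3, 5) → (3, 141/25, -37/25)
T2 shear: z ← z − 1·x: (3, 141/25, -37/25) → (3, 141/25, -112/25)
T3 shear: x ← x − 1·z: (3, 141/25, -112/25) → (187/25, 141/25, -112/25)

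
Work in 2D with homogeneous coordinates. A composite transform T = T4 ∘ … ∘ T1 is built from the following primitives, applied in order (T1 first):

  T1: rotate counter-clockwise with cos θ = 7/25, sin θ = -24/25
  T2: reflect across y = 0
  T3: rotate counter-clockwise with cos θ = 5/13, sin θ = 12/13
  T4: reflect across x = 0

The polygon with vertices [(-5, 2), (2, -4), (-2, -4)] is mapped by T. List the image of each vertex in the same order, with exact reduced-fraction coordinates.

T1 rotate counter-clockwise with cos θ = 7/25, sin θ = -24/25: (-5, 2) → (13/25, 134/25); (2, -4) → (-82/25, -76/25); (-2, -4) → (-22/5, 4/5)
T2 reflect across y = 0: (13/25, 134/25) → (13/25, -134/25); (-82/25, -76/25) → (-82/25, 76/25); (-22/5, 4/5) → (-22/5, -4/5)
T3 rotate counter-clockwise with cos θ = 5/13, sin θ = 12/13: (13/25, -134/25) → (1673/325, -514/325); (-82/25, 76/25) → (-1322/325, -604/325); (-22/5, -4/5) → (-62/65, -284/65)
T4 reflect across x = 0: (1673/325, -514/325) → (-1673/325, -514/325); (-1322/325, -604/325) → (1322/325, -604/325); (-62/65, -284/65) → (62/65, -284/65)

image vertices: (-1673/325, -514/325), (1322/325, -604/325), (62/65, -284/65)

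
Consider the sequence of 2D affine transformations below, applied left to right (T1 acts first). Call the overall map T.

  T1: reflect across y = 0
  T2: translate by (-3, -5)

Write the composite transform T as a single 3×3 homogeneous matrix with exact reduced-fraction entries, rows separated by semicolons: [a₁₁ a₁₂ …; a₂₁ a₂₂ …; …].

T1 = [1 0 0; 0 -1 0; 0 0 1]
T2·T1 = [1 0 -3; 0 -1 -5; 0 0 1]

T = [1 0 -3; 0 -1 -5; 0 0 1]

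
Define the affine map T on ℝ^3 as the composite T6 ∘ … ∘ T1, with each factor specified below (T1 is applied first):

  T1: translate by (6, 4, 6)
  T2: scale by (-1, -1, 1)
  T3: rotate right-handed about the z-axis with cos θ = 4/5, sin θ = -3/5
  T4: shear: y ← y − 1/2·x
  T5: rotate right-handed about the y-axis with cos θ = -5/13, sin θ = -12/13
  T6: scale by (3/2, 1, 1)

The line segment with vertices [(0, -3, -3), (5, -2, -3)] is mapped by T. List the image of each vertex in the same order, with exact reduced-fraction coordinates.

T1 translate by (6, 4, 6): (0, -3, -3) → (6, 1, 3); (5, -2, -3) → (11, 2, 3)
T2 scale by (-1, -1, 1): (6, 1, 3) → (-6, -1, 3); (11, 2, 3) → (-11, -2, 3)
T3 rotate right-handed about the z-axis with cos θ = 4/5, sin θ = -3/5: (-6, -1, 3) → (-27/5, 14/5, 3); (-11, -2, 3) → (-10, 5, 3)
T4 shear: y ← y − 1/2·x: (-27/5, 14/5, 3) → (-27/5, 11/2, 3); (-10, 5, 3) → (-10, 10, 3)
T5 rotate right-handed about the y-axis with cos θ = -5/13, sin θ = -12/13: (-27/5, 11/2, 3) → (-9/13, 11/2, -399/65); (-10, 10, 3) → (14/13, 10, -135/13)
T6 scale by (3/2, 1, 1): (-9/13, 11/2, -399/65) → (-27/26, 11/2, -399/65); (14/13, 10, -135/13) → (21/13, 10, -135/13)

image vertices: (-27/26, 11/2, -399/65), (21/13, 10, -135/13)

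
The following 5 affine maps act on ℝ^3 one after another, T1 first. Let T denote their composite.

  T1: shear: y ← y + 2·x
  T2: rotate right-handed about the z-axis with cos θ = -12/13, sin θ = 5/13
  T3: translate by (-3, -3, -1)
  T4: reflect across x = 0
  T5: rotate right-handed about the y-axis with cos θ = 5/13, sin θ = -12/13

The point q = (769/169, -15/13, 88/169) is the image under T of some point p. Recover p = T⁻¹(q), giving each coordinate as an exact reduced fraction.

p = (0, -2, -3)

T1 = [1 0 0 0; 2 1 0 0; 0 0 1 0; 0 0 0 1]
T2·T1 = [-22/13 -5/13 0 0; -19/13 -12/13 0 0; 0 0 1 0; 0 0 0 1]
T3·…·T1 = [-22/13 -5/13 0 -3; -19/13 -12/13 0 -3; 0 0 1 -1; 0 0 0 1]
T4·…·T1 = [22/13 5/13 0 3; -19/13 -12/13 0 -3; 0 0 1 -1; 0 0 0 1]
T5·…·T1 = [110/169 25/169 -12/13 27/13; -19/13 -12/13 0 -3; 264/169 60/169 5/13 31/13; 0 0 0 1]
det M = -1; M⁻¹ = [60/169 5/13 144/169 -21/13; -95/169 -22/13 -228/169 -9/13; -12/13 0 5/13 1; 0 0 0 1]
M⁻¹ · (769/169, -15/13, 88/169)ᵀ = (0, -2, -3)ᵀ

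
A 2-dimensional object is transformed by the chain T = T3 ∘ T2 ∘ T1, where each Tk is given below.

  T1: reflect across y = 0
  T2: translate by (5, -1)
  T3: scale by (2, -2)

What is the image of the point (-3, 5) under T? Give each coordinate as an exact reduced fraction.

T1 reflect across y = 0: (-3, 5) → (-3, -5)
T2 translate by (5, -1): (-3, -5) → (2, -6)
T3 scale by (2, -2): (2, -6) → (4, 12)

T(p) = (4, 12)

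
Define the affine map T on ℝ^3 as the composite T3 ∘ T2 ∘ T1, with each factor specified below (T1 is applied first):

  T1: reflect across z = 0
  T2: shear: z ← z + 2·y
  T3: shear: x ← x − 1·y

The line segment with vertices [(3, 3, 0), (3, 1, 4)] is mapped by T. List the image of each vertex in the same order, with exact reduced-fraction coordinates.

T1 reflect across z = 0: (3, 3, 0) → (3, 3, 0); (3, 1, 4) → (3, 1, -4)
T2 shear: z ← z + 2·y: (3, 3, 0) → (3, 3, 6); (3, 1, -4) → (3, 1, -2)
T3 shear: x ← x − 1·y: (3, 3, 6) → (0, 3, 6); (3, 1, -2) → (2, 1, -2)

image vertices: (0, 3, 6), (2, 1, -2)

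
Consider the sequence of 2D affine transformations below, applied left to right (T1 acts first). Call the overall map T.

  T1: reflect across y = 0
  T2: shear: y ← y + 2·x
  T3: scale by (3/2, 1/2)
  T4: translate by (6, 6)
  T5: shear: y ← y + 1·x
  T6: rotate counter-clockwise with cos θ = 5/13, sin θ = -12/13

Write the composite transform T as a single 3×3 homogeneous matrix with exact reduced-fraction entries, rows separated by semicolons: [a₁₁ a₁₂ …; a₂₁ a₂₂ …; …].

T = [75/26 -6/13 174/13; -11/26 -5/26 -12/13; 0 0 1]

T1 = [1 0 0; 0 -1 0; 0 0 1]
T2·T1 = [1 0 0; 2 -1 0; 0 0 1]
T3·…·T1 = [3/2 0 0; 1 -1/2 0; 0 0 1]
T4·…·T1 = [3/2 0 6; 1 -1/2 6; 0 0 1]
T5·…·T1 = [3/2 0 6; 5/2 -1/2 12; 0 0 1]
T6·…·T1 = [75/26 -6/13 174/13; -11/26 -5/26 -12/13; 0 0 1]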